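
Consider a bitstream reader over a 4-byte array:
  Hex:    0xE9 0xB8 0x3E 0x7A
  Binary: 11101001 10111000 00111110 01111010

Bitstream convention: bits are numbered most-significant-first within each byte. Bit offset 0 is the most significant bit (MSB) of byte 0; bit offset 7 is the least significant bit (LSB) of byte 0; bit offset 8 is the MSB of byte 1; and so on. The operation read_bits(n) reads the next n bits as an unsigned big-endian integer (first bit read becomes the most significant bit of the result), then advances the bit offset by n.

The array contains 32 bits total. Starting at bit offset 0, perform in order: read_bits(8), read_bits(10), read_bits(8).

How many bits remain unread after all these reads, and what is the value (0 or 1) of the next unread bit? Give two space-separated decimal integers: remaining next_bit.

Read 1: bits[0:8] width=8 -> value=233 (bin 11101001); offset now 8 = byte 1 bit 0; 24 bits remain
Read 2: bits[8:18] width=10 -> value=736 (bin 1011100000); offset now 18 = byte 2 bit 2; 14 bits remain
Read 3: bits[18:26] width=8 -> value=249 (bin 11111001); offset now 26 = byte 3 bit 2; 6 bits remain

Answer: 6 1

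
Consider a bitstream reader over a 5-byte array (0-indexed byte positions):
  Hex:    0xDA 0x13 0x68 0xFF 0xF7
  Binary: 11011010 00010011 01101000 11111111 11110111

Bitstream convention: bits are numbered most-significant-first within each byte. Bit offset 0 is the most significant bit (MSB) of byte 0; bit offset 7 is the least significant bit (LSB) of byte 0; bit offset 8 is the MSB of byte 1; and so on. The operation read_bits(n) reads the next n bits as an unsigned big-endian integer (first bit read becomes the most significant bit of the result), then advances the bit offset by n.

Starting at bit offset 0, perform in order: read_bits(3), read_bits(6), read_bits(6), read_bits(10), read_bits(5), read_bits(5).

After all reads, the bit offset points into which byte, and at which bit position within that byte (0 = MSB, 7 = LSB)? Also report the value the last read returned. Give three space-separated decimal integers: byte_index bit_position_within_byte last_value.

Answer: 4 3 31

Derivation:
Read 1: bits[0:3] width=3 -> value=6 (bin 110); offset now 3 = byte 0 bit 3; 37 bits remain
Read 2: bits[3:9] width=6 -> value=52 (bin 110100); offset now 9 = byte 1 bit 1; 31 bits remain
Read 3: bits[9:15] width=6 -> value=9 (bin 001001); offset now 15 = byte 1 bit 7; 25 bits remain
Read 4: bits[15:25] width=10 -> value=721 (bin 1011010001); offset now 25 = byte 3 bit 1; 15 bits remain
Read 5: bits[25:30] width=5 -> value=31 (bin 11111); offset now 30 = byte 3 bit 6; 10 bits remain
Read 6: bits[30:35] width=5 -> value=31 (bin 11111); offset now 35 = byte 4 bit 3; 5 bits remain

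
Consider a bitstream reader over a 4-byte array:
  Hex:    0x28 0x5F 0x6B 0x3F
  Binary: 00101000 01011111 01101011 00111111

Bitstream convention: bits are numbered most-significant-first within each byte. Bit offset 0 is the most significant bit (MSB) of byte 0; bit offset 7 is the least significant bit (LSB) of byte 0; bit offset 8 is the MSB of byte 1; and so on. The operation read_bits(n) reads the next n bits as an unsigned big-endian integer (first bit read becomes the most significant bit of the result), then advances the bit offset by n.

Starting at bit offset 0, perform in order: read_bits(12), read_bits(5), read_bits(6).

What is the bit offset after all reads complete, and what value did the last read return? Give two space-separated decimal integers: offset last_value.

Answer: 23 53

Derivation:
Read 1: bits[0:12] width=12 -> value=645 (bin 001010000101); offset now 12 = byte 1 bit 4; 20 bits remain
Read 2: bits[12:17] width=5 -> value=30 (bin 11110); offset now 17 = byte 2 bit 1; 15 bits remain
Read 3: bits[17:23] width=6 -> value=53 (bin 110101); offset now 23 = byte 2 bit 7; 9 bits remain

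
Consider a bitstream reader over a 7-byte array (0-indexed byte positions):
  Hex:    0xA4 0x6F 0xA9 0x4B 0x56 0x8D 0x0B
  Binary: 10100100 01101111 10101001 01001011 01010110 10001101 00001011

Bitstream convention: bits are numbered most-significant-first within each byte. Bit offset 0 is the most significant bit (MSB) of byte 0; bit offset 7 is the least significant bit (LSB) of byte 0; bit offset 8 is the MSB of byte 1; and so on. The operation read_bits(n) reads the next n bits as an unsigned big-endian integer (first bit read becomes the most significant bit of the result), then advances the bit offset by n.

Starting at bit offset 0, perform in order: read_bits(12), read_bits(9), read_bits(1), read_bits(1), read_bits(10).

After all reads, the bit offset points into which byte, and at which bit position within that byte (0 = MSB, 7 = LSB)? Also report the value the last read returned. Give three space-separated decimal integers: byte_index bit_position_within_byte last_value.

Read 1: bits[0:12] width=12 -> value=2630 (bin 101001000110); offset now 12 = byte 1 bit 4; 44 bits remain
Read 2: bits[12:21] width=9 -> value=501 (bin 111110101); offset now 21 = byte 2 bit 5; 35 bits remain
Read 3: bits[21:22] width=1 -> value=0 (bin 0); offset now 22 = byte 2 bit 6; 34 bits remain
Read 4: bits[22:23] width=1 -> value=0 (bin 0); offset now 23 = byte 2 bit 7; 33 bits remain
Read 5: bits[23:33] width=10 -> value=662 (bin 1010010110); offset now 33 = byte 4 bit 1; 23 bits remain

Answer: 4 1 662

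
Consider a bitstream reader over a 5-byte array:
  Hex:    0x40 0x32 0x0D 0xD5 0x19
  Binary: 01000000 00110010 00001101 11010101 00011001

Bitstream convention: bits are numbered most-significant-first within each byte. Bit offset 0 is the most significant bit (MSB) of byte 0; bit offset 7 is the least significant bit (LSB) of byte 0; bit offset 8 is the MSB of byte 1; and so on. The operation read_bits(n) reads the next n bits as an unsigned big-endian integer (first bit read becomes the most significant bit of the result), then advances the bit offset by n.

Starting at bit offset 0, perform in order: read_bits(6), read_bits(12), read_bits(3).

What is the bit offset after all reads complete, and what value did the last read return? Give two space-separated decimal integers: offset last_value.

Answer: 21 1

Derivation:
Read 1: bits[0:6] width=6 -> value=16 (bin 010000); offset now 6 = byte 0 bit 6; 34 bits remain
Read 2: bits[6:18] width=12 -> value=200 (bin 000011001000); offset now 18 = byte 2 bit 2; 22 bits remain
Read 3: bits[18:21] width=3 -> value=1 (bin 001); offset now 21 = byte 2 bit 5; 19 bits remain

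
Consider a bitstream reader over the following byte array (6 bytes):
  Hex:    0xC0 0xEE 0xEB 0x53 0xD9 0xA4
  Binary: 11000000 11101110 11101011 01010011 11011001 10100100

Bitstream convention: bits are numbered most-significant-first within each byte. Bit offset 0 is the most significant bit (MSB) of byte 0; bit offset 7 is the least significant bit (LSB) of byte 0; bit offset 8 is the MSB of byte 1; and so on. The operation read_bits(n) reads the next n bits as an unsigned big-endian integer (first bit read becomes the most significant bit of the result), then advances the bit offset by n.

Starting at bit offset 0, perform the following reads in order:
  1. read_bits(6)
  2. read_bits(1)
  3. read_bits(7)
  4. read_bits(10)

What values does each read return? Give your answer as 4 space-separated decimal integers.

Read 1: bits[0:6] width=6 -> value=48 (bin 110000); offset now 6 = byte 0 bit 6; 42 bits remain
Read 2: bits[6:7] width=1 -> value=0 (bin 0); offset now 7 = byte 0 bit 7; 41 bits remain
Read 3: bits[7:14] width=7 -> value=59 (bin 0111011); offset now 14 = byte 1 bit 6; 34 bits remain
Read 4: bits[14:24] width=10 -> value=747 (bin 1011101011); offset now 24 = byte 3 bit 0; 24 bits remain

Answer: 48 0 59 747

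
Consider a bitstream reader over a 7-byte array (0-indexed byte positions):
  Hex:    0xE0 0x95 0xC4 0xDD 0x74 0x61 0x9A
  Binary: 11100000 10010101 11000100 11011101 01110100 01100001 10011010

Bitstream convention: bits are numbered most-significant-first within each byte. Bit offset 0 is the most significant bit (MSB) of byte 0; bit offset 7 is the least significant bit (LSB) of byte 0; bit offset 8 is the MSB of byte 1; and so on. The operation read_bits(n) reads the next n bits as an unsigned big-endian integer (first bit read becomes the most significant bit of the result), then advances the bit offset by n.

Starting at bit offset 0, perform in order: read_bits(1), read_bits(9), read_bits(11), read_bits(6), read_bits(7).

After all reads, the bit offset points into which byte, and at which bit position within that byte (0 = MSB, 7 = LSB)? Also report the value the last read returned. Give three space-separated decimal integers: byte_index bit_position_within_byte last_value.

Answer: 4 2 117

Derivation:
Read 1: bits[0:1] width=1 -> value=1 (bin 1); offset now 1 = byte 0 bit 1; 55 bits remain
Read 2: bits[1:10] width=9 -> value=386 (bin 110000010); offset now 10 = byte 1 bit 2; 46 bits remain
Read 3: bits[10:21] width=11 -> value=696 (bin 01010111000); offset now 21 = byte 2 bit 5; 35 bits remain
Read 4: bits[21:27] width=6 -> value=38 (bin 100110); offset now 27 = byte 3 bit 3; 29 bits remain
Read 5: bits[27:34] width=7 -> value=117 (bin 1110101); offset now 34 = byte 4 bit 2; 22 bits remain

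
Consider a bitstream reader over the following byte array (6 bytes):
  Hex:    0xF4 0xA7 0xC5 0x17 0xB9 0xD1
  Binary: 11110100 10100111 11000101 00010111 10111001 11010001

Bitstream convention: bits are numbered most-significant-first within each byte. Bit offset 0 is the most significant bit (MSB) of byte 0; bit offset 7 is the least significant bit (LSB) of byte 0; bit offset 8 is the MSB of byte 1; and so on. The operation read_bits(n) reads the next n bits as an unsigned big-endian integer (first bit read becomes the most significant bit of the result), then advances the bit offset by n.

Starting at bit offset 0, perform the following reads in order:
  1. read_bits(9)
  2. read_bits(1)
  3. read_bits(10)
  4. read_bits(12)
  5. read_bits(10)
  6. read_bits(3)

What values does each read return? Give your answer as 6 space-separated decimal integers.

Read 1: bits[0:9] width=9 -> value=489 (bin 111101001); offset now 9 = byte 1 bit 1; 39 bits remain
Read 2: bits[9:10] width=1 -> value=0 (bin 0); offset now 10 = byte 1 bit 2; 38 bits remain
Read 3: bits[10:20] width=10 -> value=636 (bin 1001111100); offset now 20 = byte 2 bit 4; 28 bits remain
Read 4: bits[20:32] width=12 -> value=1303 (bin 010100010111); offset now 32 = byte 4 bit 0; 16 bits remain
Read 5: bits[32:42] width=10 -> value=743 (bin 1011100111); offset now 42 = byte 5 bit 2; 6 bits remain
Read 6: bits[42:45] width=3 -> value=2 (bin 010); offset now 45 = byte 5 bit 5; 3 bits remain

Answer: 489 0 636 1303 743 2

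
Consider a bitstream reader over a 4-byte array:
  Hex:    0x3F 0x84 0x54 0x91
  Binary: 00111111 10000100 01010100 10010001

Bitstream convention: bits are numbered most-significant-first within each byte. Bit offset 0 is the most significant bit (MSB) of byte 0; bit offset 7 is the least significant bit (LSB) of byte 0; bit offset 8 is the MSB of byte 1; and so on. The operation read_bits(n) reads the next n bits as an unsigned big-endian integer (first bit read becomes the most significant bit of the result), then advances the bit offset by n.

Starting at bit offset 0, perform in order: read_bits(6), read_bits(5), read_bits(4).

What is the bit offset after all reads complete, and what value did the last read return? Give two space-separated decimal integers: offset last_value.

Read 1: bits[0:6] width=6 -> value=15 (bin 001111); offset now 6 = byte 0 bit 6; 26 bits remain
Read 2: bits[6:11] width=5 -> value=28 (bin 11100); offset now 11 = byte 1 bit 3; 21 bits remain
Read 3: bits[11:15] width=4 -> value=2 (bin 0010); offset now 15 = byte 1 bit 7; 17 bits remain

Answer: 15 2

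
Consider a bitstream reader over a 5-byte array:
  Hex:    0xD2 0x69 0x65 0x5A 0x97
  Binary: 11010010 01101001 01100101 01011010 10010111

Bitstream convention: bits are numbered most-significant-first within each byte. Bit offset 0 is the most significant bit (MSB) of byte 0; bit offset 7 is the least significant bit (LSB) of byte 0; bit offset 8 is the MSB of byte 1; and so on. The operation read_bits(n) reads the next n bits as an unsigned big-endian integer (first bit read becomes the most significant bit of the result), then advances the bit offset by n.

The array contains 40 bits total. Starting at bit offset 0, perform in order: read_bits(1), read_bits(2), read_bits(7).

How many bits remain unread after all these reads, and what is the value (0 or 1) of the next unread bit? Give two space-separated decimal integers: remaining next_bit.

Answer: 30 1

Derivation:
Read 1: bits[0:1] width=1 -> value=1 (bin 1); offset now 1 = byte 0 bit 1; 39 bits remain
Read 2: bits[1:3] width=2 -> value=2 (bin 10); offset now 3 = byte 0 bit 3; 37 bits remain
Read 3: bits[3:10] width=7 -> value=73 (bin 1001001); offset now 10 = byte 1 bit 2; 30 bits remain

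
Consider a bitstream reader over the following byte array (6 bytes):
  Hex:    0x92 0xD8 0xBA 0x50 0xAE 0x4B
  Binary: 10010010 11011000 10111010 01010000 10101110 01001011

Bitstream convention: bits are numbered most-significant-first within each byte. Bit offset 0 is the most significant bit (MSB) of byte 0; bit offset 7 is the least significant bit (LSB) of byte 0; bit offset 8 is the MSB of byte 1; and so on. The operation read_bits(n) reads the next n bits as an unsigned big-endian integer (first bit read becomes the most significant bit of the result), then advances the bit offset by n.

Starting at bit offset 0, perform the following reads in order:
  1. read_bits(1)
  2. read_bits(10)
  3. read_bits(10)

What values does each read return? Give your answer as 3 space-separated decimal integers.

Answer: 1 150 791

Derivation:
Read 1: bits[0:1] width=1 -> value=1 (bin 1); offset now 1 = byte 0 bit 1; 47 bits remain
Read 2: bits[1:11] width=10 -> value=150 (bin 0010010110); offset now 11 = byte 1 bit 3; 37 bits remain
Read 3: bits[11:21] width=10 -> value=791 (bin 1100010111); offset now 21 = byte 2 bit 5; 27 bits remain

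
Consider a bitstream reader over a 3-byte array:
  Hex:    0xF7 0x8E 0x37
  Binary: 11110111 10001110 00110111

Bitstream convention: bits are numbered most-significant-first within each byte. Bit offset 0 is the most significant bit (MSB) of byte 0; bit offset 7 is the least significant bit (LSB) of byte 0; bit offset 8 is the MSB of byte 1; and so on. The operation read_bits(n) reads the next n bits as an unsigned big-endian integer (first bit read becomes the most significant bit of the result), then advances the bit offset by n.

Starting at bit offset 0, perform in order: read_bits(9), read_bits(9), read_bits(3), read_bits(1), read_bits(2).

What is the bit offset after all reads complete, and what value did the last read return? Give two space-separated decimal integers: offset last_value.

Read 1: bits[0:9] width=9 -> value=495 (bin 111101111); offset now 9 = byte 1 bit 1; 15 bits remain
Read 2: bits[9:18] width=9 -> value=56 (bin 000111000); offset now 18 = byte 2 bit 2; 6 bits remain
Read 3: bits[18:21] width=3 -> value=6 (bin 110); offset now 21 = byte 2 bit 5; 3 bits remain
Read 4: bits[21:22] width=1 -> value=1 (bin 1); offset now 22 = byte 2 bit 6; 2 bits remain
Read 5: bits[22:24] width=2 -> value=3 (bin 11); offset now 24 = byte 3 bit 0; 0 bits remain

Answer: 24 3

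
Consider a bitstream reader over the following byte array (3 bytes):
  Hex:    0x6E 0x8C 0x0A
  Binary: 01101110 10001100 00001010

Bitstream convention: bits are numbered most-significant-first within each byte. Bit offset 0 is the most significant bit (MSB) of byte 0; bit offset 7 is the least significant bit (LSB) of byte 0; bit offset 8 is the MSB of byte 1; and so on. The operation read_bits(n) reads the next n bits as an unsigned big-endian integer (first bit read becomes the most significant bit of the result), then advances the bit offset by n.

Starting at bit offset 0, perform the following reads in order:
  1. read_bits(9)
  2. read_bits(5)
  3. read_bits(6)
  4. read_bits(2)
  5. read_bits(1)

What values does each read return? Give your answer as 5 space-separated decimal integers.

Read 1: bits[0:9] width=9 -> value=221 (bin 011011101); offset now 9 = byte 1 bit 1; 15 bits remain
Read 2: bits[9:14] width=5 -> value=3 (bin 00011); offset now 14 = byte 1 bit 6; 10 bits remain
Read 3: bits[14:20] width=6 -> value=0 (bin 000000); offset now 20 = byte 2 bit 4; 4 bits remain
Read 4: bits[20:22] width=2 -> value=2 (bin 10); offset now 22 = byte 2 bit 6; 2 bits remain
Read 5: bits[22:23] width=1 -> value=1 (bin 1); offset now 23 = byte 2 bit 7; 1 bits remain

Answer: 221 3 0 2 1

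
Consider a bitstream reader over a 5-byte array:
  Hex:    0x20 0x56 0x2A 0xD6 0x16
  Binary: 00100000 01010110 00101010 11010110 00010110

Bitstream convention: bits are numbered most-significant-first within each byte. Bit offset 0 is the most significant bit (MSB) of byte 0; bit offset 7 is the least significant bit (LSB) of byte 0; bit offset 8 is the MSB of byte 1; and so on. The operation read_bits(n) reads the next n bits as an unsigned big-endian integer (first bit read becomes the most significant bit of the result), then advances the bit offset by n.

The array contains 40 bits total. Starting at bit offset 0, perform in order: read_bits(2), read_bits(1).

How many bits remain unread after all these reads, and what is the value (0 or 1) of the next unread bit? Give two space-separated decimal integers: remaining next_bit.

Answer: 37 0

Derivation:
Read 1: bits[0:2] width=2 -> value=0 (bin 00); offset now 2 = byte 0 bit 2; 38 bits remain
Read 2: bits[2:3] width=1 -> value=1 (bin 1); offset now 3 = byte 0 bit 3; 37 bits remain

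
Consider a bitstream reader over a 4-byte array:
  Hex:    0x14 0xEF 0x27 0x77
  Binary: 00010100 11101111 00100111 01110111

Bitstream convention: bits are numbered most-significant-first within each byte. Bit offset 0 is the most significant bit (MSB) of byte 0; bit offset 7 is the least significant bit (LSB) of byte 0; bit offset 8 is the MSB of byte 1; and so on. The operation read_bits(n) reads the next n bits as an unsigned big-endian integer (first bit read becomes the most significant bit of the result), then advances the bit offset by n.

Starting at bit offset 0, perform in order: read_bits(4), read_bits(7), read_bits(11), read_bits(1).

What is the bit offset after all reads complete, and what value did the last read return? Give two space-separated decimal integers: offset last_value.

Read 1: bits[0:4] width=4 -> value=1 (bin 0001); offset now 4 = byte 0 bit 4; 28 bits remain
Read 2: bits[4:11] width=7 -> value=39 (bin 0100111); offset now 11 = byte 1 bit 3; 21 bits remain
Read 3: bits[11:22] width=11 -> value=969 (bin 01111001001); offset now 22 = byte 2 bit 6; 10 bits remain
Read 4: bits[22:23] width=1 -> value=1 (bin 1); offset now 23 = byte 2 bit 7; 9 bits remain

Answer: 23 1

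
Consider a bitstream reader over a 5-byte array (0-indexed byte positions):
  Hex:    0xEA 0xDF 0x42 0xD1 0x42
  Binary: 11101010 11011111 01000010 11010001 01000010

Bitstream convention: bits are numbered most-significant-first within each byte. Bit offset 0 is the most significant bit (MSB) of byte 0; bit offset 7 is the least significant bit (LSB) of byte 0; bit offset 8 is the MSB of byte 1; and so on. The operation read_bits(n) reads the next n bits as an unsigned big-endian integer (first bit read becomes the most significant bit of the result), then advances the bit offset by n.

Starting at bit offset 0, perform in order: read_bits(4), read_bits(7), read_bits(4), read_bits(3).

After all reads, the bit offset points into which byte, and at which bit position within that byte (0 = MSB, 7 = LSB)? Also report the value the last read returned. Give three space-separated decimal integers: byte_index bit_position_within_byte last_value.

Read 1: bits[0:4] width=4 -> value=14 (bin 1110); offset now 4 = byte 0 bit 4; 36 bits remain
Read 2: bits[4:11] width=7 -> value=86 (bin 1010110); offset now 11 = byte 1 bit 3; 29 bits remain
Read 3: bits[11:15] width=4 -> value=15 (bin 1111); offset now 15 = byte 1 bit 7; 25 bits remain
Read 4: bits[15:18] width=3 -> value=5 (bin 101); offset now 18 = byte 2 bit 2; 22 bits remain

Answer: 2 2 5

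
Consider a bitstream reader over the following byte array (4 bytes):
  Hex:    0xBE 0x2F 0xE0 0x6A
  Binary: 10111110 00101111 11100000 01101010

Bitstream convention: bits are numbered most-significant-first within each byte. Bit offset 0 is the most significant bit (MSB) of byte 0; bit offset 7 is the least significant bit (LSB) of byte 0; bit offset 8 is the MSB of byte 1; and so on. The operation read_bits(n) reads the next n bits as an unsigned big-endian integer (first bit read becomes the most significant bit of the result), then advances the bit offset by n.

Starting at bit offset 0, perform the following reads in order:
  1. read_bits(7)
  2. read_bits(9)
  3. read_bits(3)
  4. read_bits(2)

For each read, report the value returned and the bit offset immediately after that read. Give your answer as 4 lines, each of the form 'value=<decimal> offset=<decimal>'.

Read 1: bits[0:7] width=7 -> value=95 (bin 1011111); offset now 7 = byte 0 bit 7; 25 bits remain
Read 2: bits[7:16] width=9 -> value=47 (bin 000101111); offset now 16 = byte 2 bit 0; 16 bits remain
Read 3: bits[16:19] width=3 -> value=7 (bin 111); offset now 19 = byte 2 bit 3; 13 bits remain
Read 4: bits[19:21] width=2 -> value=0 (bin 00); offset now 21 = byte 2 bit 5; 11 bits remain

Answer: value=95 offset=7
value=47 offset=16
value=7 offset=19
value=0 offset=21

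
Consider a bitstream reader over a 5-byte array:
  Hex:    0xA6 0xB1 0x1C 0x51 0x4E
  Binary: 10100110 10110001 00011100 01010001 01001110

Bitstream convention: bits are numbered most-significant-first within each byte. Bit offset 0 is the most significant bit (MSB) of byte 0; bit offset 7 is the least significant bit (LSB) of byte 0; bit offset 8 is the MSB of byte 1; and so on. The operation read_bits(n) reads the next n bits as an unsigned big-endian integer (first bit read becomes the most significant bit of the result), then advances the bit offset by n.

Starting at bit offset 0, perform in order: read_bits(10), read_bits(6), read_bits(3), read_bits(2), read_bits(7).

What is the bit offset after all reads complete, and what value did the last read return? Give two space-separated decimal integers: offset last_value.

Answer: 28 69

Derivation:
Read 1: bits[0:10] width=10 -> value=666 (bin 1010011010); offset now 10 = byte 1 bit 2; 30 bits remain
Read 2: bits[10:16] width=6 -> value=49 (bin 110001); offset now 16 = byte 2 bit 0; 24 bits remain
Read 3: bits[16:19] width=3 -> value=0 (bin 000); offset now 19 = byte 2 bit 3; 21 bits remain
Read 4: bits[19:21] width=2 -> value=3 (bin 11); offset now 21 = byte 2 bit 5; 19 bits remain
Read 5: bits[21:28] width=7 -> value=69 (bin 1000101); offset now 28 = byte 3 bit 4; 12 bits remain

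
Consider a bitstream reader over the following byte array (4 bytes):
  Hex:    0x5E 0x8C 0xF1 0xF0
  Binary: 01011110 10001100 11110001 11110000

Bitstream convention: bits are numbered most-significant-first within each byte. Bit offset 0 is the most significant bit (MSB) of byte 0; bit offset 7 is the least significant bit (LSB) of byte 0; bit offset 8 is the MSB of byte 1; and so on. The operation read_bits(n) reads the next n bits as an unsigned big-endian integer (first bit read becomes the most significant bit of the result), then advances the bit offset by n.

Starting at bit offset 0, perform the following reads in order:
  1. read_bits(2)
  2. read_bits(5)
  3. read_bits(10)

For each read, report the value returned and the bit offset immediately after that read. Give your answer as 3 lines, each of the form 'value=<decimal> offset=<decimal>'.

Read 1: bits[0:2] width=2 -> value=1 (bin 01); offset now 2 = byte 0 bit 2; 30 bits remain
Read 2: bits[2:7] width=5 -> value=15 (bin 01111); offset now 7 = byte 0 bit 7; 25 bits remain
Read 3: bits[7:17] width=10 -> value=281 (bin 0100011001); offset now 17 = byte 2 bit 1; 15 bits remain

Answer: value=1 offset=2
value=15 offset=7
value=281 offset=17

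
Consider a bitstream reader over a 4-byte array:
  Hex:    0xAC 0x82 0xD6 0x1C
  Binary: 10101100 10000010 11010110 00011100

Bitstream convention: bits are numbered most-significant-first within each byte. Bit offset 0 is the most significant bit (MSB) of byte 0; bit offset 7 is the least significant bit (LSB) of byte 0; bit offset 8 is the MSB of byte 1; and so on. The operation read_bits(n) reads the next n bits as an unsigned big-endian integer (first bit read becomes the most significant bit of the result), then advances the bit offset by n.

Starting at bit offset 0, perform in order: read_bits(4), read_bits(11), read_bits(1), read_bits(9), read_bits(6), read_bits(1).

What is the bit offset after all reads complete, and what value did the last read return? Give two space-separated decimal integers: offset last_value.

Answer: 32 0

Derivation:
Read 1: bits[0:4] width=4 -> value=10 (bin 1010); offset now 4 = byte 0 bit 4; 28 bits remain
Read 2: bits[4:15] width=11 -> value=1601 (bin 11001000001); offset now 15 = byte 1 bit 7; 17 bits remain
Read 3: bits[15:16] width=1 -> value=0 (bin 0); offset now 16 = byte 2 bit 0; 16 bits remain
Read 4: bits[16:25] width=9 -> value=428 (bin 110101100); offset now 25 = byte 3 bit 1; 7 bits remain
Read 5: bits[25:31] width=6 -> value=14 (bin 001110); offset now 31 = byte 3 bit 7; 1 bits remain
Read 6: bits[31:32] width=1 -> value=0 (bin 0); offset now 32 = byte 4 bit 0; 0 bits remain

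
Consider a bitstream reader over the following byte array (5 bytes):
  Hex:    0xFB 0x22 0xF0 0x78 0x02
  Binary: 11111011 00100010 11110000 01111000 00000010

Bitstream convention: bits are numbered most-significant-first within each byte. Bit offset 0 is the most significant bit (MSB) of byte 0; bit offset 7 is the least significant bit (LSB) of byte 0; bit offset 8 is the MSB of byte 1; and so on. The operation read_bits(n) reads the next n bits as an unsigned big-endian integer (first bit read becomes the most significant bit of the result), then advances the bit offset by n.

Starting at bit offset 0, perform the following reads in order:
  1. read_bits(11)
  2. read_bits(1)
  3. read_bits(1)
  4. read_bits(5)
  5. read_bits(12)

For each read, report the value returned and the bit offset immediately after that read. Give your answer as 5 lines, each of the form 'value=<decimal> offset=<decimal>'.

Answer: value=2009 offset=11
value=0 offset=12
value=0 offset=13
value=11 offset=18
value=3102 offset=30

Derivation:
Read 1: bits[0:11] width=11 -> value=2009 (bin 11111011001); offset now 11 = byte 1 bit 3; 29 bits remain
Read 2: bits[11:12] width=1 -> value=0 (bin 0); offset now 12 = byte 1 bit 4; 28 bits remain
Read 3: bits[12:13] width=1 -> value=0 (bin 0); offset now 13 = byte 1 bit 5; 27 bits remain
Read 4: bits[13:18] width=5 -> value=11 (bin 01011); offset now 18 = byte 2 bit 2; 22 bits remain
Read 5: bits[18:30] width=12 -> value=3102 (bin 110000011110); offset now 30 = byte 3 bit 6; 10 bits remain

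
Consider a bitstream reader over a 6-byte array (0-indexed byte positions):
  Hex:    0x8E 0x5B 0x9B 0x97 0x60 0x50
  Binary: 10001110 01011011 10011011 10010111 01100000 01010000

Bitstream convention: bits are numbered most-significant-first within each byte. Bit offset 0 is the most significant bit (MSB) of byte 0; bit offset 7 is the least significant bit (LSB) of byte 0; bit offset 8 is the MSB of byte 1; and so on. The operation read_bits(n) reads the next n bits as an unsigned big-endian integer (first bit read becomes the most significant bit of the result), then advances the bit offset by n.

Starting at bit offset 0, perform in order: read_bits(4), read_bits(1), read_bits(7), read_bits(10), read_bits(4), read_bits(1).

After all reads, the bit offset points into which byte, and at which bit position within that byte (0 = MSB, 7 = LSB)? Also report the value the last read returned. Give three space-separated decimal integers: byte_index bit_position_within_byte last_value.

Answer: 3 3 0

Derivation:
Read 1: bits[0:4] width=4 -> value=8 (bin 1000); offset now 4 = byte 0 bit 4; 44 bits remain
Read 2: bits[4:5] width=1 -> value=1 (bin 1); offset now 5 = byte 0 bit 5; 43 bits remain
Read 3: bits[5:12] width=7 -> value=101 (bin 1100101); offset now 12 = byte 1 bit 4; 36 bits remain
Read 4: bits[12:22] width=10 -> value=742 (bin 1011100110); offset now 22 = byte 2 bit 6; 26 bits remain
Read 5: bits[22:26] width=4 -> value=14 (bin 1110); offset now 26 = byte 3 bit 2; 22 bits remain
Read 6: bits[26:27] width=1 -> value=0 (bin 0); offset now 27 = byte 3 bit 3; 21 bits remain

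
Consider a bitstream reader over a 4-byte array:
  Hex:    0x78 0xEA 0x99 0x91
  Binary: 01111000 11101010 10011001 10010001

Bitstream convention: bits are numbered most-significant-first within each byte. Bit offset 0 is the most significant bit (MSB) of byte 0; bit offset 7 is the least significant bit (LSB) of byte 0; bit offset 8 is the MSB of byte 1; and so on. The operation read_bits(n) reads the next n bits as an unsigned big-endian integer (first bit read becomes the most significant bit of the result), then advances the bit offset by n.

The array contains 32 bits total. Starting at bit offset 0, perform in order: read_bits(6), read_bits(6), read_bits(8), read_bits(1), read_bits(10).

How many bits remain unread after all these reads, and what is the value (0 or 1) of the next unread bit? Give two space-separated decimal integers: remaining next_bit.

Read 1: bits[0:6] width=6 -> value=30 (bin 011110); offset now 6 = byte 0 bit 6; 26 bits remain
Read 2: bits[6:12] width=6 -> value=14 (bin 001110); offset now 12 = byte 1 bit 4; 20 bits remain
Read 3: bits[12:20] width=8 -> value=169 (bin 10101001); offset now 20 = byte 2 bit 4; 12 bits remain
Read 4: bits[20:21] width=1 -> value=1 (bin 1); offset now 21 = byte 2 bit 5; 11 bits remain
Read 5: bits[21:31] width=10 -> value=200 (bin 0011001000); offset now 31 = byte 3 bit 7; 1 bits remain

Answer: 1 1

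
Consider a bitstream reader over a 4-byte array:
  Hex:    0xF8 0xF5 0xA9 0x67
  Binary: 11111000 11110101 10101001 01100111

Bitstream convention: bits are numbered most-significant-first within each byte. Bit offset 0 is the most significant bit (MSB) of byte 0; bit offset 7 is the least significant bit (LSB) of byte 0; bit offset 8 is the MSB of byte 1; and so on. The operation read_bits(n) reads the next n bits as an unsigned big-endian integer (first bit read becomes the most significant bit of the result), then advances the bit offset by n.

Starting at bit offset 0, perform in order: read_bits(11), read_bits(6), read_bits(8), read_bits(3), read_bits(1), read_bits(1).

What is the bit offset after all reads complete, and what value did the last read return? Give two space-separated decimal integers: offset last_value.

Answer: 30 1

Derivation:
Read 1: bits[0:11] width=11 -> value=1991 (bin 11111000111); offset now 11 = byte 1 bit 3; 21 bits remain
Read 2: bits[11:17] width=6 -> value=43 (bin 101011); offset now 17 = byte 2 bit 1; 15 bits remain
Read 3: bits[17:25] width=8 -> value=82 (bin 01010010); offset now 25 = byte 3 bit 1; 7 bits remain
Read 4: bits[25:28] width=3 -> value=6 (bin 110); offset now 28 = byte 3 bit 4; 4 bits remain
Read 5: bits[28:29] width=1 -> value=0 (bin 0); offset now 29 = byte 3 bit 5; 3 bits remain
Read 6: bits[29:30] width=1 -> value=1 (bin 1); offset now 30 = byte 3 bit 6; 2 bits remain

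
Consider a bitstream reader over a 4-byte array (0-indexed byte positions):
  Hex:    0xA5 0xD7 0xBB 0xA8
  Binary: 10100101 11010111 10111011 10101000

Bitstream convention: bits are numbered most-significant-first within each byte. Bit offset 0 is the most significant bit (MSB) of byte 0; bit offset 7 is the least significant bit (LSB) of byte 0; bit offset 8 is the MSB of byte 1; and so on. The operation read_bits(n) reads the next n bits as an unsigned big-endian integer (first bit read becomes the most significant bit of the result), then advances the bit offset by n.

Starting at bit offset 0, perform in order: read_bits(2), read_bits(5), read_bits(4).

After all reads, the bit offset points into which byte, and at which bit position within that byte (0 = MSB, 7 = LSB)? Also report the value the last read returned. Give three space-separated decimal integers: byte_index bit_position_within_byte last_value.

Read 1: bits[0:2] width=2 -> value=2 (bin 10); offset now 2 = byte 0 bit 2; 30 bits remain
Read 2: bits[2:7] width=5 -> value=18 (bin 10010); offset now 7 = byte 0 bit 7; 25 bits remain
Read 3: bits[7:11] width=4 -> value=14 (bin 1110); offset now 11 = byte 1 bit 3; 21 bits remain

Answer: 1 3 14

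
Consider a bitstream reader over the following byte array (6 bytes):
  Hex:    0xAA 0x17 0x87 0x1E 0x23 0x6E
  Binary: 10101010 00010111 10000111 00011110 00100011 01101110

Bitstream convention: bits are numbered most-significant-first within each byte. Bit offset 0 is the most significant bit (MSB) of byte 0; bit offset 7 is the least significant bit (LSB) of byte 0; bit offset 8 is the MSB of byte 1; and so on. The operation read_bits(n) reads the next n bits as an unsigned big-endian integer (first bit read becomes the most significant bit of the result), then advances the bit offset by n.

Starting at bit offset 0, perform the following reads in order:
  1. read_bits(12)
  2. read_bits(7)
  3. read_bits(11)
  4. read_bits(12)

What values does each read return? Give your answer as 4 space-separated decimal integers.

Answer: 2721 60 455 2189

Derivation:
Read 1: bits[0:12] width=12 -> value=2721 (bin 101010100001); offset now 12 = byte 1 bit 4; 36 bits remain
Read 2: bits[12:19] width=7 -> value=60 (bin 0111100); offset now 19 = byte 2 bit 3; 29 bits remain
Read 3: bits[19:30] width=11 -> value=455 (bin 00111000111); offset now 30 = byte 3 bit 6; 18 bits remain
Read 4: bits[30:42] width=12 -> value=2189 (bin 100010001101); offset now 42 = byte 5 bit 2; 6 bits remain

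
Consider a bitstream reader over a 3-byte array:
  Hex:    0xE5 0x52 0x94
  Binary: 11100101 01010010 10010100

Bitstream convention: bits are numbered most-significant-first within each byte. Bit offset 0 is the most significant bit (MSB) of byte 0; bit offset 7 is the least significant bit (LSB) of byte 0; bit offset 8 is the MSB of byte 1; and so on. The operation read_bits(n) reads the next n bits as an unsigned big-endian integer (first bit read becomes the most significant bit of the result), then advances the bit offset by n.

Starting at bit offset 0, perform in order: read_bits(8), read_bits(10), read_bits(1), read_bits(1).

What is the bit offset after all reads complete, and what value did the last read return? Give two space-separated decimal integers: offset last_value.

Read 1: bits[0:8] width=8 -> value=229 (bin 11100101); offset now 8 = byte 1 bit 0; 16 bits remain
Read 2: bits[8:18] width=10 -> value=330 (bin 0101001010); offset now 18 = byte 2 bit 2; 6 bits remain
Read 3: bits[18:19] width=1 -> value=0 (bin 0); offset now 19 = byte 2 bit 3; 5 bits remain
Read 4: bits[19:20] width=1 -> value=1 (bin 1); offset now 20 = byte 2 bit 4; 4 bits remain

Answer: 20 1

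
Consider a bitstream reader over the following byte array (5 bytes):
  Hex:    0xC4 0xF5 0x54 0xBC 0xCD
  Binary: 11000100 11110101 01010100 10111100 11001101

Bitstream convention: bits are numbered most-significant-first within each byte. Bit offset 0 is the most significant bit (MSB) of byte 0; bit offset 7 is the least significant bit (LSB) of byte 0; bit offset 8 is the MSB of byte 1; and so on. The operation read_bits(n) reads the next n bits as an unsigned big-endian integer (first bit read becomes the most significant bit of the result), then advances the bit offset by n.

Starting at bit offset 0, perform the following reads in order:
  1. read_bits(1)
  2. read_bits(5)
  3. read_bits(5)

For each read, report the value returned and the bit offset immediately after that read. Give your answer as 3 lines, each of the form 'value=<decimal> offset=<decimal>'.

Answer: value=1 offset=1
value=17 offset=6
value=7 offset=11

Derivation:
Read 1: bits[0:1] width=1 -> value=1 (bin 1); offset now 1 = byte 0 bit 1; 39 bits remain
Read 2: bits[1:6] width=5 -> value=17 (bin 10001); offset now 6 = byte 0 bit 6; 34 bits remain
Read 3: bits[6:11] width=5 -> value=7 (bin 00111); offset now 11 = byte 1 bit 3; 29 bits remain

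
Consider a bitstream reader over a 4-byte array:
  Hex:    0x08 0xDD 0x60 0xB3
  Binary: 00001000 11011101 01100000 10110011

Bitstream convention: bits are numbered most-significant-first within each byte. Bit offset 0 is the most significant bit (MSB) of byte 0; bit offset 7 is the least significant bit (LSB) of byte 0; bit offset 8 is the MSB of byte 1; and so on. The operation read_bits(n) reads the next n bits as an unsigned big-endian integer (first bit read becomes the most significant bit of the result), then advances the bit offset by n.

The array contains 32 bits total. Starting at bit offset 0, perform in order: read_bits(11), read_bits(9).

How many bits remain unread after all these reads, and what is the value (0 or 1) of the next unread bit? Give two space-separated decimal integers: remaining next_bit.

Answer: 12 0

Derivation:
Read 1: bits[0:11] width=11 -> value=70 (bin 00001000110); offset now 11 = byte 1 bit 3; 21 bits remain
Read 2: bits[11:20] width=9 -> value=470 (bin 111010110); offset now 20 = byte 2 bit 4; 12 bits remain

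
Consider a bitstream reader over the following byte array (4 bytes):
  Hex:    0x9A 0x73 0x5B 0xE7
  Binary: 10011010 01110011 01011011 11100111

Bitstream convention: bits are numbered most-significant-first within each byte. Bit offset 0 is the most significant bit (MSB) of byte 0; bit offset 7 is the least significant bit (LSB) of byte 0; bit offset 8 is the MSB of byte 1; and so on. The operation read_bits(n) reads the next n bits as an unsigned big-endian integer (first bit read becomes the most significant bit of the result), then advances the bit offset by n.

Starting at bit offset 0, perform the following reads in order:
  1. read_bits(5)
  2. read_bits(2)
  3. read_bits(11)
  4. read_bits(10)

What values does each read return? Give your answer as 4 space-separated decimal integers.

Answer: 19 1 461 446

Derivation:
Read 1: bits[0:5] width=5 -> value=19 (bin 10011); offset now 5 = byte 0 bit 5; 27 bits remain
Read 2: bits[5:7] width=2 -> value=1 (bin 01); offset now 7 = byte 0 bit 7; 25 bits remain
Read 3: bits[7:18] width=11 -> value=461 (bin 00111001101); offset now 18 = byte 2 bit 2; 14 bits remain
Read 4: bits[18:28] width=10 -> value=446 (bin 0110111110); offset now 28 = byte 3 bit 4; 4 bits remain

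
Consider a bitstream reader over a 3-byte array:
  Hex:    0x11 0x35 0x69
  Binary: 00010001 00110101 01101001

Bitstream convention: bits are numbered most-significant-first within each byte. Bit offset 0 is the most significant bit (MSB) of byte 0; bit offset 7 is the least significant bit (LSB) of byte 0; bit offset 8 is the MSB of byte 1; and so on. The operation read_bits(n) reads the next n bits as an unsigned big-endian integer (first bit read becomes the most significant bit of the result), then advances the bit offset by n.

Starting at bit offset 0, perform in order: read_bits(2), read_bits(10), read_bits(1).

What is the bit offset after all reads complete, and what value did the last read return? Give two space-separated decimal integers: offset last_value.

Read 1: bits[0:2] width=2 -> value=0 (bin 00); offset now 2 = byte 0 bit 2; 22 bits remain
Read 2: bits[2:12] width=10 -> value=275 (bin 0100010011); offset now 12 = byte 1 bit 4; 12 bits remain
Read 3: bits[12:13] width=1 -> value=0 (bin 0); offset now 13 = byte 1 bit 5; 11 bits remain

Answer: 13 0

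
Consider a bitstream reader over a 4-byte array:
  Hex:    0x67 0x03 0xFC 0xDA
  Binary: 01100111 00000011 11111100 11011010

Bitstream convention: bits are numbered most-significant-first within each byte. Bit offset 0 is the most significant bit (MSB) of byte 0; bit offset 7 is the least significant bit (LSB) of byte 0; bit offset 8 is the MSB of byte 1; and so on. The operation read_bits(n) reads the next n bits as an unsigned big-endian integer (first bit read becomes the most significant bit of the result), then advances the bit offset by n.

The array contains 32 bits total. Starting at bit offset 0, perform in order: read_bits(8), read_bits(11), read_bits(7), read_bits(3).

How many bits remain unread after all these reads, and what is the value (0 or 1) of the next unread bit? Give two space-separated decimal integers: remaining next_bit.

Answer: 3 0

Derivation:
Read 1: bits[0:8] width=8 -> value=103 (bin 01100111); offset now 8 = byte 1 bit 0; 24 bits remain
Read 2: bits[8:19] width=11 -> value=31 (bin 00000011111); offset now 19 = byte 2 bit 3; 13 bits remain
Read 3: bits[19:26] width=7 -> value=115 (bin 1110011); offset now 26 = byte 3 bit 2; 6 bits remain
Read 4: bits[26:29] width=3 -> value=3 (bin 011); offset now 29 = byte 3 bit 5; 3 bits remain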